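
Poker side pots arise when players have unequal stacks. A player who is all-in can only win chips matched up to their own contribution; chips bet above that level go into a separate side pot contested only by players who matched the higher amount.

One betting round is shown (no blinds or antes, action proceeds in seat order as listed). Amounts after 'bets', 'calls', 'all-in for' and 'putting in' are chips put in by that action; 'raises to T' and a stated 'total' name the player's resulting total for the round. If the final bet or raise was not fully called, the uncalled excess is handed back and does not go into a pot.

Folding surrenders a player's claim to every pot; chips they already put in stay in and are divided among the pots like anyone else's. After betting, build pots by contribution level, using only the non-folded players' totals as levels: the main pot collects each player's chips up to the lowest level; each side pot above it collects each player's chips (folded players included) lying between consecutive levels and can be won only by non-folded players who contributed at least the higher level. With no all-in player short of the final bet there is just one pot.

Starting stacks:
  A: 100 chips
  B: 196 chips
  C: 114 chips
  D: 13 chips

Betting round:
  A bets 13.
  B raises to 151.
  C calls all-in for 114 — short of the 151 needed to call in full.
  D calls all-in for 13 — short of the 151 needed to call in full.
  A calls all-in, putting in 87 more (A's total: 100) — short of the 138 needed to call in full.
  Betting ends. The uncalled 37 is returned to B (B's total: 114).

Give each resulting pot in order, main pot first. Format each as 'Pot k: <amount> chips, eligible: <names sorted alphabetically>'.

Pot 1: 52 chips, eligible: A, B, C, D
Pot 2: 261 chips, eligible: A, B, C
Pot 3: 28 chips, eligible: B, C

Derivation:
Contributions (after 37 returned to B): A=100, B=114, C=114, D=13
Pot levels (distinct totals of non-folded players): 13, 100, 114
Layer 1-13: 13 each from A, B, C, D = 13*4 = 52 chips; eligible A, B, C, D
Layer 14-100: 87 each from A, B, C = 87*3 = 261 chips; eligible A, B, C
Layer 101-114: 14 each from B, C = 14*2 = 28 chips; eligible B, C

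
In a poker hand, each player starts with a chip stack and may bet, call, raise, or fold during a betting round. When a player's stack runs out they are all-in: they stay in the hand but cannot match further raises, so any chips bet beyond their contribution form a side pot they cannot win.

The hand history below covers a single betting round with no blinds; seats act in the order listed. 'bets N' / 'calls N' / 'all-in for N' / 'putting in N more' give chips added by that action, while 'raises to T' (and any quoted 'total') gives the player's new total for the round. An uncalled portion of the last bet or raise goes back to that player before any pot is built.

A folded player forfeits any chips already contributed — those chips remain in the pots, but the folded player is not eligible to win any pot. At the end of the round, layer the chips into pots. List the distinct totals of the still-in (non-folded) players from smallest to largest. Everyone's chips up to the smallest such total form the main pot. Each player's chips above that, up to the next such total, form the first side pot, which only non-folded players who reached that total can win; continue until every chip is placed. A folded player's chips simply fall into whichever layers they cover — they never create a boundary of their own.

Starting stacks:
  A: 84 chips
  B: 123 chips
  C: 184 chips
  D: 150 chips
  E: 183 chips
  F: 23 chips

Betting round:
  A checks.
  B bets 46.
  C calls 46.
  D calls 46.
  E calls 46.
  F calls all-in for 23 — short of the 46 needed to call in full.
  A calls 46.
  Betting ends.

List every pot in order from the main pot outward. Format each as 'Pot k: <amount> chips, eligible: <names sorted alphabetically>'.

Pot 1: 138 chips, eligible: A, B, C, D, E, F
Pot 2: 115 chips, eligible: A, B, C, D, E

Derivation:
Contributions: A=46, B=46, C=46, D=46, E=46, F=23
Pot levels (distinct totals of non-folded players): 23, 46
Layer 1-23: 23 each from A, B, C, D, E, F = 23*6 = 138 chips; eligible A, B, C, D, E, F
Layer 24-46: 23 each from A, B, C, D, E = 23*5 = 115 chips; eligible A, B, C, D, E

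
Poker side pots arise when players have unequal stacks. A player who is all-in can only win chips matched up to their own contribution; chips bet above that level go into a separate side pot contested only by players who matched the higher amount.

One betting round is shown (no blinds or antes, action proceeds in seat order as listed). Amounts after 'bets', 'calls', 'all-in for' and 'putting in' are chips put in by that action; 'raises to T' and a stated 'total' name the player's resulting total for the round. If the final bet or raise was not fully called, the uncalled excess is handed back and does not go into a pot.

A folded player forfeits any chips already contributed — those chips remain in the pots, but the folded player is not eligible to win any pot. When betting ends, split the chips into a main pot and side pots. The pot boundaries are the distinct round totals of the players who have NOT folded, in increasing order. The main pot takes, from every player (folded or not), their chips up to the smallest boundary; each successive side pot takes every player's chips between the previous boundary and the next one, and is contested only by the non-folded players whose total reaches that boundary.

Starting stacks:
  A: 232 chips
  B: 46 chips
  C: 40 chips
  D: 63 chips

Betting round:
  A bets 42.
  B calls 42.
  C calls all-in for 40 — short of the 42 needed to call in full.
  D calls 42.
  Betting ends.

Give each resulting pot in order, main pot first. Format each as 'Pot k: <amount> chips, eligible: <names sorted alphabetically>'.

Contributions: A=42, B=42, C=40, D=42
Pot levels (distinct totals of non-folded players): 40, 42
Layer 1-40: 40 each from A, B, C, D = 40*4 = 160 chips; eligible A, B, C, D
Layer 41-42: 2 each from A, B, D = 2*3 = 6 chips; eligible A, B, D

Pot 1: 160 chips, eligible: A, B, C, D
Pot 2: 6 chips, eligible: A, B, D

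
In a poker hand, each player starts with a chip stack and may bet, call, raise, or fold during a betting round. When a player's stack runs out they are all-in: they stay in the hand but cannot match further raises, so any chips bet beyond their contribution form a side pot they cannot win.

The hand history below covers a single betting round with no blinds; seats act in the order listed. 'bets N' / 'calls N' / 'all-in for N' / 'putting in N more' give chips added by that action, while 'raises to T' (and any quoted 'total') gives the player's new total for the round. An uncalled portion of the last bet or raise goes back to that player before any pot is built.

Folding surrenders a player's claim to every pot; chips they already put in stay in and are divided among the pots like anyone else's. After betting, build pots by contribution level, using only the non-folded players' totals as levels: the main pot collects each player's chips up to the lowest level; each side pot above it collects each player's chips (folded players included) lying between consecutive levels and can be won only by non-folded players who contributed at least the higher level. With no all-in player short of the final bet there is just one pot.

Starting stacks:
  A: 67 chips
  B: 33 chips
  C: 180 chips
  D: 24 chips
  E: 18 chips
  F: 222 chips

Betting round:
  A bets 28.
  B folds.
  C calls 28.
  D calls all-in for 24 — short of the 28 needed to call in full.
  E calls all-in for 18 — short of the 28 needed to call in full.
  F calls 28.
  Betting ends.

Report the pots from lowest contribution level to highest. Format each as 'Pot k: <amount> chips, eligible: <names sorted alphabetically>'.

Contributions: A=28, C=28, D=24, E=18, F=28
Folded: B
Pot levels (distinct totals of non-folded players): 18, 24, 28
Layer 1-18: 18 each from A, C, D, E, F = 18*5 = 90 chips; eligible A, C, D, E, F
Layer 19-24: 6 each from A, C, D, F = 6*4 = 24 chips; eligible A, C, D, F
Layer 25-28: 4 each from A, C, F = 4*3 = 12 chips; eligible A, C, F

Pot 1: 90 chips, eligible: A, C, D, E, F
Pot 2: 24 chips, eligible: A, C, D, F
Pot 3: 12 chips, eligible: A, C, F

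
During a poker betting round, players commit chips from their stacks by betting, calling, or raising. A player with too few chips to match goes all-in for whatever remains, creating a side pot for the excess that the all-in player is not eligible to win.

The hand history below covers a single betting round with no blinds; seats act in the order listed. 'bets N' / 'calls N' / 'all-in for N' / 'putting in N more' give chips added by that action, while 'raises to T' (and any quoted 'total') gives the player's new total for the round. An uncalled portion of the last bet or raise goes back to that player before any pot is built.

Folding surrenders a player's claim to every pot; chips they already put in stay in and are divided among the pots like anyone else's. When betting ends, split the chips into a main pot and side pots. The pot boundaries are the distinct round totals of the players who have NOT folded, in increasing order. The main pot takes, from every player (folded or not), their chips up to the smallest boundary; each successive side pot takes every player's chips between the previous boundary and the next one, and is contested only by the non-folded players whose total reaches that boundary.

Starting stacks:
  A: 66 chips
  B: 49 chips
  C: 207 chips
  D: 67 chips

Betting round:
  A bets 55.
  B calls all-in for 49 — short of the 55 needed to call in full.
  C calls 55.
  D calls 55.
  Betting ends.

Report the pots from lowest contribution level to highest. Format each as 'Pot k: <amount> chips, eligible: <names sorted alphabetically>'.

Contributions: A=55, B=49, C=55, D=55
Pot levels (distinct totals of non-folded players): 49, 55
Layer 1-49: 49 each from A, B, C, D = 49*4 = 196 chips; eligible A, B, C, D
Layer 50-55: 6 each from A, C, D = 6*3 = 18 chips; eligible A, C, D

Pot 1: 196 chips, eligible: A, B, C, D
Pot 2: 18 chips, eligible: A, C, D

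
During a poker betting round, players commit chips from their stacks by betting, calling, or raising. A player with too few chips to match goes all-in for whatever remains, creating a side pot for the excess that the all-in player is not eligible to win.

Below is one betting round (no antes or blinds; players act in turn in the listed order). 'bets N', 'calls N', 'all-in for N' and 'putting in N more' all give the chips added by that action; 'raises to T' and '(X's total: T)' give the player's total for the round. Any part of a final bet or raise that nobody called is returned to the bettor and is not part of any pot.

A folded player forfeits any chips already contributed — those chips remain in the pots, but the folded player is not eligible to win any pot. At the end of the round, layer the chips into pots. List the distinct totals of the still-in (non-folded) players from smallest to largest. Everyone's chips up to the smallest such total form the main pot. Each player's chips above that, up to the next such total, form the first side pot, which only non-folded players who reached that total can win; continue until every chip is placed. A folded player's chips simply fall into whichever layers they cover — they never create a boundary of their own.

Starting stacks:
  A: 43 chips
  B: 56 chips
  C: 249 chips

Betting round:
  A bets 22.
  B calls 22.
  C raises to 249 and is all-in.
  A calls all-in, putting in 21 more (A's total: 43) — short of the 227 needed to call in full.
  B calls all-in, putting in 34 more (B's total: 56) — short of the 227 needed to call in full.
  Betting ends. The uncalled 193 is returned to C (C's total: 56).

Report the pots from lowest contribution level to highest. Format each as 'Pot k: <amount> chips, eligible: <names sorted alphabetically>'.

Contributions (after 193 returned to C): A=43, B=56, C=56
Pot levels (distinct totals of non-folded players): 43, 56
Layer 1-43: 43 each from A, B, C = 43*3 = 129 chips; eligible A, B, C
Layer 44-56: 13 each from B, C = 13*2 = 26 chips; eligible B, C

Pot 1: 129 chips, eligible: A, B, C
Pot 2: 26 chips, eligible: B, C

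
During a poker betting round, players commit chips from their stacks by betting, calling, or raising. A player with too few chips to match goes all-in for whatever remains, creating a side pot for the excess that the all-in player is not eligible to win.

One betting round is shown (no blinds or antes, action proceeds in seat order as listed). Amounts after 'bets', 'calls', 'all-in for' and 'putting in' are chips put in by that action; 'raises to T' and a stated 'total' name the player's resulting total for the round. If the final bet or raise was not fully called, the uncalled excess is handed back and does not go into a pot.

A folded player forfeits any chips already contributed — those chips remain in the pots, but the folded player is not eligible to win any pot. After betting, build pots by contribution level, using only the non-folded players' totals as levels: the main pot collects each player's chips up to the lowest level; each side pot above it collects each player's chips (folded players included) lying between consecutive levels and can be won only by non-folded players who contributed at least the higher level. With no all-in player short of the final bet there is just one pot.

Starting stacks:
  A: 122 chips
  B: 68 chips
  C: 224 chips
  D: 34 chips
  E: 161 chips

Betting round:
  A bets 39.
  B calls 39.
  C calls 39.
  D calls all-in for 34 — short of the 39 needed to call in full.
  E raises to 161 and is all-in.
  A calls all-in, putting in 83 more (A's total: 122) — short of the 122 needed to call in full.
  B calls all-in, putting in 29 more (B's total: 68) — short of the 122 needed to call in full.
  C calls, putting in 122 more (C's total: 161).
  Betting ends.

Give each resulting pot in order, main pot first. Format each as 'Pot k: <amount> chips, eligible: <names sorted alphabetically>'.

Contributions: A=122, B=68, C=161, D=34, E=161
Pot levels (distinct totals of non-folded players): 34, 68, 122, 161
Layer 1-34: 34 each from A, B, C, D, E = 34*5 = 170 chips; eligible A, B, C, D, E
Layer 35-68: 34 each from A, B, C, E = 34*4 = 136 chips; eligible A, B, C, E
Layer 69-122: 54 each from A, C, E = 54*3 = 162 chips; eligible A, C, E
Layer 123-161: 39 each from C, E = 39*2 = 78 chips; eligible C, E

Pot 1: 170 chips, eligible: A, B, C, D, E
Pot 2: 136 chips, eligible: A, B, C, E
Pot 3: 162 chips, eligible: A, C, E
Pot 4: 78 chips, eligible: C, E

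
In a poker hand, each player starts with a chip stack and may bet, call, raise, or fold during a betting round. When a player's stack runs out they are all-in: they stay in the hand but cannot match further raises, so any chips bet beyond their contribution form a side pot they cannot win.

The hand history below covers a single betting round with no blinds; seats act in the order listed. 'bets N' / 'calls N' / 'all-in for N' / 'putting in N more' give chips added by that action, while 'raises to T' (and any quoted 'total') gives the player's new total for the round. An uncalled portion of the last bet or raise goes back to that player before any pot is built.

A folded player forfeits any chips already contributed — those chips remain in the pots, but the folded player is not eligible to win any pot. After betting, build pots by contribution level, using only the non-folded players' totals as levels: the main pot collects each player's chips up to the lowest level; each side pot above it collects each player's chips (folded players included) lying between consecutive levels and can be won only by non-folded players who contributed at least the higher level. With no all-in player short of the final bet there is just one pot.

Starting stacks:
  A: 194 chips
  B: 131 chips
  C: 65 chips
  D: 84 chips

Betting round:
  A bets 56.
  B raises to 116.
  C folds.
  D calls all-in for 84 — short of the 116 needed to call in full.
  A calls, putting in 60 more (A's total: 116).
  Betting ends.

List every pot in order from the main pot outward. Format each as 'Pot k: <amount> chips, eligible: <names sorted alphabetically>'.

Contributions: A=116, B=116, D=84
Folded: C
Pot levels (distinct totals of non-folded players): 84, 116
Layer 1-84: 84 each from A, B, D = 84*3 = 252 chips; eligible A, B, D
Layer 85-116: 32 each from A, B = 32*2 = 64 chips; eligible A, B

Pot 1: 252 chips, eligible: A, B, D
Pot 2: 64 chips, eligible: A, B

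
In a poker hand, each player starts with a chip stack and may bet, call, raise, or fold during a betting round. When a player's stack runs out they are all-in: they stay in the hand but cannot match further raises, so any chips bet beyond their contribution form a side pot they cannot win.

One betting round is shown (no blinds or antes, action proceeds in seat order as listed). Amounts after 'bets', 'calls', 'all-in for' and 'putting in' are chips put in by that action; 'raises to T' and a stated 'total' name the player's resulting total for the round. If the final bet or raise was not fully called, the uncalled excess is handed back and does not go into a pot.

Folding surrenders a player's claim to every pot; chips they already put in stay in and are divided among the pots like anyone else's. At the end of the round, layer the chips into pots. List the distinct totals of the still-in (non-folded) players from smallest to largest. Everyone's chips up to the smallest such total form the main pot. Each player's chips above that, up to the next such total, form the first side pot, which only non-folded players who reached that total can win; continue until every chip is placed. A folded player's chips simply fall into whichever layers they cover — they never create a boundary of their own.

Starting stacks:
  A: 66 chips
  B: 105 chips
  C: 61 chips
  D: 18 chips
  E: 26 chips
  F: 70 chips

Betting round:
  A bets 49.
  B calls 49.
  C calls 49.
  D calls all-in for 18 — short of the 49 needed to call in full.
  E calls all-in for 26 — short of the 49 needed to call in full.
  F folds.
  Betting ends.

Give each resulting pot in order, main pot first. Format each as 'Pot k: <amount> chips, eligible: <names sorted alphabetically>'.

Pot 1: 90 chips, eligible: A, B, C, D, E
Pot 2: 32 chips, eligible: A, B, C, E
Pot 3: 69 chips, eligible: A, B, C

Derivation:
Contributions: A=49, B=49, C=49, D=18, E=26
Folded: F
Pot levels (distinct totals of non-folded players): 18, 26, 49
Layer 1-18: 18 each from A, B, C, D, E = 18*5 = 90 chips; eligible A, B, C, D, E
Layer 19-26: 8 each from A, B, C, E = 8*4 = 32 chips; eligible A, B, C, E
Layer 27-49: 23 each from A, B, C = 23*3 = 69 chips; eligible A, B, C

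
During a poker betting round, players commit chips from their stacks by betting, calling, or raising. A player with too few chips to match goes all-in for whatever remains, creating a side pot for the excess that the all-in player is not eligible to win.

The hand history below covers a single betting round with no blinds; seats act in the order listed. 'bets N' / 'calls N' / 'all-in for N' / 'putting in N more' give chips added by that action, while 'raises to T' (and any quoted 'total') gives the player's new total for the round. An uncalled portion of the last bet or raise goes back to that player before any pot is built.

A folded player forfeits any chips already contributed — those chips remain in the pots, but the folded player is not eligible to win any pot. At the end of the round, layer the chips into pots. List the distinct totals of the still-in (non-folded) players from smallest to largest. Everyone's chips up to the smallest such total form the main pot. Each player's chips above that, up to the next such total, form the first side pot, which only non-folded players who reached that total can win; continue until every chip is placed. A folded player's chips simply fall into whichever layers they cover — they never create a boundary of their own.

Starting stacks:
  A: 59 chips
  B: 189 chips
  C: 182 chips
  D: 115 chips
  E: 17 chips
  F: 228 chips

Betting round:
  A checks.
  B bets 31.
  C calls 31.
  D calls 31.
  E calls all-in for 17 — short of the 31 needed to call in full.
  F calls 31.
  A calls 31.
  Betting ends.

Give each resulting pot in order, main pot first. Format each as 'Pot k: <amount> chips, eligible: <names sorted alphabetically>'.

Contributions: A=31, B=31, C=31, D=31, E=17, F=31
Pot levels (distinct totals of non-folded players): 17, 31
Layer 1-17: 17 each from A, B, C, D, E, F = 17*6 = 102 chips; eligible A, B, C, D, E, F
Layer 18-31: 14 each from A, B, C, D, F = 14*5 = 70 chips; eligible A, B, C, D, F

Pot 1: 102 chips, eligible: A, B, C, D, E, F
Pot 2: 70 chips, eligible: A, B, C, D, F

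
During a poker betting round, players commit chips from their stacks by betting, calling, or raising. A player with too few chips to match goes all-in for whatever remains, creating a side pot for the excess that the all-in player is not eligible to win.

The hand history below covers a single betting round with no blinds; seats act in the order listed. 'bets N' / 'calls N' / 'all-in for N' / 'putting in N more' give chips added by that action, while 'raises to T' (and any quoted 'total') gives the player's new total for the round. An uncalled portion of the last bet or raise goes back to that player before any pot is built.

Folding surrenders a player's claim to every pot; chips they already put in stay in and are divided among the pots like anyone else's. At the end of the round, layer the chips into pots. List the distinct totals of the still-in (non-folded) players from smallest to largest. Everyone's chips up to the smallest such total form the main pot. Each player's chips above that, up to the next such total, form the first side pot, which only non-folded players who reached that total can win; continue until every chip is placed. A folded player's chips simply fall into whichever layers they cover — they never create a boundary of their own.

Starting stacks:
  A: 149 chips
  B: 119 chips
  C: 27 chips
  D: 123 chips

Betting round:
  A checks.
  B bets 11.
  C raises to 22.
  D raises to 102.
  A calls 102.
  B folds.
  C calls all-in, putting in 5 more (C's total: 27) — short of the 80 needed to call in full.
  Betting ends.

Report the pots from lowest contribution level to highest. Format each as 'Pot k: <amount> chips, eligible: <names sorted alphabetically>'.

Contributions: A=102, B=11, C=27, D=102
Folded: B
Pot levels (distinct totals of non-folded players): 27, 102
Layer 1-27: A 27 + B 11 + C 27 + D 27 = 92 chips; eligible A, C, D
Layer 28-102: 75 each from A, D = 75*2 = 150 chips; eligible A, D

Pot 1: 92 chips, eligible: A, C, D
Pot 2: 150 chips, eligible: A, D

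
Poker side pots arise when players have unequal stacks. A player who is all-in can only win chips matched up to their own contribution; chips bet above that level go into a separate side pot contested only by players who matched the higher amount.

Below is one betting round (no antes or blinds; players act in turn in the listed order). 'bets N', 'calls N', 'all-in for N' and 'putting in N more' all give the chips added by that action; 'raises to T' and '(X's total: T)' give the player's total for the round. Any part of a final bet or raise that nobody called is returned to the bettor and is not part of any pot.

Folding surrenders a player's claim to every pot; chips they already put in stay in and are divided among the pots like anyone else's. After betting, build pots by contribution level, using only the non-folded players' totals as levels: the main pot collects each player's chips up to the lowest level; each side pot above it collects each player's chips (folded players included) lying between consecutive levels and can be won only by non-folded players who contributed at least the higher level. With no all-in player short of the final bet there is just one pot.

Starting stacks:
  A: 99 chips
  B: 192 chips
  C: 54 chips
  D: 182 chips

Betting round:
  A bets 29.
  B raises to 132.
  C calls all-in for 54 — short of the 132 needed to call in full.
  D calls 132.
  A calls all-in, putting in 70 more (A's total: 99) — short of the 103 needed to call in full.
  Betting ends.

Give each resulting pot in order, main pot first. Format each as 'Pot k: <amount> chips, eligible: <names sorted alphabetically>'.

Contributions: A=99, B=132, C=54, D=132
Pot levels (distinct totals of non-folded players): 54, 99, 132
Layer 1-54: 54 each from A, B, C, D = 54*4 = 216 chips; eligible A, B, C, D
Layer 55-99: 45 each from A, B, D = 45*3 = 135 chips; eligible A, B, D
Layer 100-132: 33 each from B, D = 33*2 = 66 chips; eligible B, D

Pot 1: 216 chips, eligible: A, B, C, D
Pot 2: 135 chips, eligible: A, B, D
Pot 3: 66 chips, eligible: B, D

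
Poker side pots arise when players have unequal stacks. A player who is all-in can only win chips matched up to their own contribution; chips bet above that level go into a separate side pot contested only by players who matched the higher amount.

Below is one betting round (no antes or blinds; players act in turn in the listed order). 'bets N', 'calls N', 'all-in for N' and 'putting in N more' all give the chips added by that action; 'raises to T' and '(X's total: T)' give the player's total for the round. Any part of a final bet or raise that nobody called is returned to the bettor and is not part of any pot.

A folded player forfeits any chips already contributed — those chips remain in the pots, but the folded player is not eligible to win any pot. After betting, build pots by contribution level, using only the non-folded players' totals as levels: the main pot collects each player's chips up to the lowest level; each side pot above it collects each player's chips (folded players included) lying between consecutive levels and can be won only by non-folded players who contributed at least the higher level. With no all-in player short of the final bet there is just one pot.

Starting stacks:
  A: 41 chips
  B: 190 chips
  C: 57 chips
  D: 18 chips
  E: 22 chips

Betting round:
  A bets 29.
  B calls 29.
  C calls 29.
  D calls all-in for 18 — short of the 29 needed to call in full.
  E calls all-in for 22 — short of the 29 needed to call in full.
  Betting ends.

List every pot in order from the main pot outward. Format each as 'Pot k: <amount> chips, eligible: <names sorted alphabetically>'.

Contributions: A=29, B=29, C=29, D=18, E=22
Pot levels (distinct totals of non-folded players): 18, 22, 29
Layer 1-18: 18 each from A, B, C, D, E = 18*5 = 90 chips; eligible A, B, C, D, E
Layer 19-22: 4 each from A, B, C, E = 4*4 = 16 chips; eligible A, B, C, E
Layer 23-29: 7 each from A, B, C = 7*3 = 21 chips; eligible A, B, C

Pot 1: 90 chips, eligible: A, B, C, D, E
Pot 2: 16 chips, eligible: A, B, C, E
Pot 3: 21 chips, eligible: A, B, C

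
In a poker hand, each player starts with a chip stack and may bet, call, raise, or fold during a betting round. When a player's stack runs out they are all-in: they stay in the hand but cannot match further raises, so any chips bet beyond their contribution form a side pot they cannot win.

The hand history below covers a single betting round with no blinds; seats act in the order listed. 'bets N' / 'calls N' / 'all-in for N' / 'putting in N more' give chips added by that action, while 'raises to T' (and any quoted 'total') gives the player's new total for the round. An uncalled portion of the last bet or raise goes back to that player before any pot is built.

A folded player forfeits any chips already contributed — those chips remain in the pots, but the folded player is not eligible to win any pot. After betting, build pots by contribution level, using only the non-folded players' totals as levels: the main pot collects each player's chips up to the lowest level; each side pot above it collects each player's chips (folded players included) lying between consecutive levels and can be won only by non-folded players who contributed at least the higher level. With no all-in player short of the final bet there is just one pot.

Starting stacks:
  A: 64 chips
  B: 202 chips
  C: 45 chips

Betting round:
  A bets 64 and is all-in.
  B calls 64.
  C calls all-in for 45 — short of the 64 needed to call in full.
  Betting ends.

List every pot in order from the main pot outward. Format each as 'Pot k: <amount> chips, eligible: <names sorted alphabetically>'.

Contributions: A=64, B=64, C=45
Pot levels (distinct totals of non-folded players): 45, 64
Layer 1-45: 45 each from A, B, C = 45*3 = 135 chips; eligible A, B, C
Layer 46-64: 19 each from A, B = 19*2 = 38 chips; eligible A, B

Pot 1: 135 chips, eligible: A, B, C
Pot 2: 38 chips, eligible: A, B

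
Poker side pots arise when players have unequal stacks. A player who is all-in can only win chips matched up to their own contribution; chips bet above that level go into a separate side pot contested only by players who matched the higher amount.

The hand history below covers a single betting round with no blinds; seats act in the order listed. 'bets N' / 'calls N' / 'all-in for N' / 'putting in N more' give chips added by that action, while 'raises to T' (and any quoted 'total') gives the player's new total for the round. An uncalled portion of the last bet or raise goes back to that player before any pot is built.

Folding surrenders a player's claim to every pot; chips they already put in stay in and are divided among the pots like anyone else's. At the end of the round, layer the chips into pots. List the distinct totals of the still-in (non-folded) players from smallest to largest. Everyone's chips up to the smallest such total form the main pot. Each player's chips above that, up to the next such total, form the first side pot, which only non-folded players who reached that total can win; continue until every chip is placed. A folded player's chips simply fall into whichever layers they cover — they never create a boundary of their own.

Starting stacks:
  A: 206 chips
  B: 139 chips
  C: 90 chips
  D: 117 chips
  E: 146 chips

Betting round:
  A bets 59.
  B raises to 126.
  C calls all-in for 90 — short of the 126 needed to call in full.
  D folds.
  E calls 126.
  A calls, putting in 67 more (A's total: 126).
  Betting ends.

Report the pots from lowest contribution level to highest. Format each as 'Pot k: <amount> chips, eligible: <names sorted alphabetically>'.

Contributions: A=126, B=126, C=90, E=126
Folded: D
Pot levels (distinct totals of non-folded players): 90, 126
Layer 1-90: 90 each from A, B, C, E = 90*4 = 360 chips; eligible A, B, C, E
Layer 91-126: 36 each from A, B, E = 36*3 = 108 chips; eligible A, B, E

Pot 1: 360 chips, eligible: A, B, C, E
Pot 2: 108 chips, eligible: A, B, E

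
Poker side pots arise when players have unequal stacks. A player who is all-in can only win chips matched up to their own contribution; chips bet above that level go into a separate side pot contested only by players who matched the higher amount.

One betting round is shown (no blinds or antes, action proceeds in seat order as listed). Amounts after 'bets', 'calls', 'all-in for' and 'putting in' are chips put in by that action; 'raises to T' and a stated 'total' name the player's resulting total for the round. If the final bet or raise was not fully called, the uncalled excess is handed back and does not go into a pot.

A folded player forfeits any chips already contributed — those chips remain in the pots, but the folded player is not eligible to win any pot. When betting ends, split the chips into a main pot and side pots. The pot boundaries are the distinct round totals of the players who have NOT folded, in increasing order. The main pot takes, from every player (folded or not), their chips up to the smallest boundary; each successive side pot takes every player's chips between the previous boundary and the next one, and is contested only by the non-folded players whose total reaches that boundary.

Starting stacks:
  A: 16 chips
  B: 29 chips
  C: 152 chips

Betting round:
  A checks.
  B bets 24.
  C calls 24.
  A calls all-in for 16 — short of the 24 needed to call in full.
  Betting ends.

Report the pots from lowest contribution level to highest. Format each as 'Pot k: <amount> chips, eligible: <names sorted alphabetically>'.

Pot 1: 48 chips, eligible: A, B, C
Pot 2: 16 chips, eligible: B, C

Derivation:
Contributions: A=16, B=24, C=24
Pot levels (distinct totals of non-folded players): 16, 24
Layer 1-16: 16 each from A, B, C = 16*3 = 48 chips; eligible A, B, C
Layer 17-24: 8 each from B, C = 8*2 = 16 chips; eligible B, C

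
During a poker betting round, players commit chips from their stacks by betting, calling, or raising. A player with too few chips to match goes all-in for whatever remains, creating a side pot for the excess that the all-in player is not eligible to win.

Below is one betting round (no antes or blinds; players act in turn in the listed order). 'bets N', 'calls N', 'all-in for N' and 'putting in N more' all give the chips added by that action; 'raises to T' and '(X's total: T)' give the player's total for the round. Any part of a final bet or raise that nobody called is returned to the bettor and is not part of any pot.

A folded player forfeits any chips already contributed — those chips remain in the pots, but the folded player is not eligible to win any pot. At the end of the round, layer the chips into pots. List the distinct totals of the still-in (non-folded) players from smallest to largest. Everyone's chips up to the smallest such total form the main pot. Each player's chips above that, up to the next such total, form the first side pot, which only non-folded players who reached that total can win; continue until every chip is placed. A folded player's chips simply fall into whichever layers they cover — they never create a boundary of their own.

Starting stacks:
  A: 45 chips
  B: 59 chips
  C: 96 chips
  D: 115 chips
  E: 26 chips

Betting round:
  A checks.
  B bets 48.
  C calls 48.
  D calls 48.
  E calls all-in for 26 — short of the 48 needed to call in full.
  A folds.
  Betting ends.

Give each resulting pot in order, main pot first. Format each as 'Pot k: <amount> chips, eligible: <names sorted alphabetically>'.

Contributions: B=48, C=48, D=48, E=26
Folded: A
Pot levels (distinct totals of non-folded players): 26, 48
Layer 1-26: 26 each from B, C, D, E = 26*4 = 104 chips; eligible B, C, D, E
Layer 27-48: 22 each from B, C, D = 22*3 = 66 chips; eligible B, C, D

Pot 1: 104 chips, eligible: B, C, D, E
Pot 2: 66 chips, eligible: B, C, D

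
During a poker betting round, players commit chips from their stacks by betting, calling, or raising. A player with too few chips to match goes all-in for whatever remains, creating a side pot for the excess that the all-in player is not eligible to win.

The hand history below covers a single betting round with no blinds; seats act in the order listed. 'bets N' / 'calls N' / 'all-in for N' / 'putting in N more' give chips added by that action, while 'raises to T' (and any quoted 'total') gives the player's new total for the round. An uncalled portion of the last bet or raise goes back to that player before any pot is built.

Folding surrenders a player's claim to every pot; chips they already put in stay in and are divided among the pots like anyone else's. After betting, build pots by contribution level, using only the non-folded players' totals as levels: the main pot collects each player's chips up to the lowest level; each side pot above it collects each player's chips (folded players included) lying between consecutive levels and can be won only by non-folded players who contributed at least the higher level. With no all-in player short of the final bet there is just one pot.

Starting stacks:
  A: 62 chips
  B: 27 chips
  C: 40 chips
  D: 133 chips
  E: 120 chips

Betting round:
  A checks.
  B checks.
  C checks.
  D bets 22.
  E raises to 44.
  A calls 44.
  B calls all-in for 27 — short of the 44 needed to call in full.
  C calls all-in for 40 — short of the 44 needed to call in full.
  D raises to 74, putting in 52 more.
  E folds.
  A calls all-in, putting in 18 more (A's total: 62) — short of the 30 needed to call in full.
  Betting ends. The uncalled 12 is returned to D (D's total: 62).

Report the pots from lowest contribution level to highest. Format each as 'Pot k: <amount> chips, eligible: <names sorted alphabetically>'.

Contributions (after 12 returned to D): A=62, B=27, C=40, D=62, E=44
Folded: E
Pot levels (distinct totals of non-folded players): 27, 40, 62
Layer 1-27: 27 each from A, B, C, D, E = 27*5 = 135 chips; eligible A, B, C, D
Layer 28-40: 13 each from A, C, D, E = 13*4 = 52 chips; eligible A, C, D
Layer 41-62: A 22 + D 22 + E 4 = 48 chips; eligible A, D

Pot 1: 135 chips, eligible: A, B, C, D
Pot 2: 52 chips, eligible: A, C, D
Pot 3: 48 chips, eligible: A, D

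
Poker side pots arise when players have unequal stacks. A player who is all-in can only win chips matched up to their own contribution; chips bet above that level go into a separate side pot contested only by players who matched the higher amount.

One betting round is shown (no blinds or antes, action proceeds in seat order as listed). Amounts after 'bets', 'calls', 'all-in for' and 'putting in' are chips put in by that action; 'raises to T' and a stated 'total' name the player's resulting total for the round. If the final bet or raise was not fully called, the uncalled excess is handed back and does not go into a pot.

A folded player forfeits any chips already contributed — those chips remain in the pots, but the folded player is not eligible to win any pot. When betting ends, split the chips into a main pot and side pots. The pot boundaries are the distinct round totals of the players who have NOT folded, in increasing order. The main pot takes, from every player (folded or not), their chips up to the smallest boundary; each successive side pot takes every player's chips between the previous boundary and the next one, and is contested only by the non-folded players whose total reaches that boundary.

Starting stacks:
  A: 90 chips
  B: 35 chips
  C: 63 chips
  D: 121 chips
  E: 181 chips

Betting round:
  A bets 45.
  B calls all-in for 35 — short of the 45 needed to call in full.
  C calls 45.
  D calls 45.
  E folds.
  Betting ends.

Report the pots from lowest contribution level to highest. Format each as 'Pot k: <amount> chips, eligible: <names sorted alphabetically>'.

Contributions: A=45, B=35, C=45, D=45
Folded: E
Pot levels (distinct totals of non-folded players): 35, 45
Layer 1-35: 35 each from A, B, C, D = 35*4 = 140 chips; eligible A, B, C, D
Layer 36-45: 10 each from A, C, D = 10*3 = 30 chips; eligible A, C, D

Pot 1: 140 chips, eligible: A, B, C, D
Pot 2: 30 chips, eligible: A, C, D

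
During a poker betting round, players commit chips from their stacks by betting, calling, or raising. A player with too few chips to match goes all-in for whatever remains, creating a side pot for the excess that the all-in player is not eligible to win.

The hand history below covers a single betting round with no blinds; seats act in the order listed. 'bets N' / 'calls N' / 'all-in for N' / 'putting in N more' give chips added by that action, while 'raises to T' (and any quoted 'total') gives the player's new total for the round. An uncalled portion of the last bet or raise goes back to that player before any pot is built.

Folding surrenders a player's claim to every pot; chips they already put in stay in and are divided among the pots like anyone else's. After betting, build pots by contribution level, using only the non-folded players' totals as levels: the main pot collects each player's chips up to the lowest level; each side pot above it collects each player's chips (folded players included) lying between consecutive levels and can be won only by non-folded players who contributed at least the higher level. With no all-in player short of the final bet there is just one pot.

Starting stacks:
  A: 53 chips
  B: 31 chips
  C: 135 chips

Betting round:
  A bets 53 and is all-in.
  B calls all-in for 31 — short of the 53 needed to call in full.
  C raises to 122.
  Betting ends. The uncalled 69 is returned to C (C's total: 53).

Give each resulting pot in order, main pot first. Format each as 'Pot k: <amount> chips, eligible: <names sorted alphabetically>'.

Pot 1: 93 chips, eligible: A, B, C
Pot 2: 44 chips, eligible: A, C

Derivation:
Contributions (after 69 returned to C): A=53, B=31, C=53
Pot levels (distinct totals of non-folded players): 31, 53
Layer 1-31: 31 each from A, B, C = 31*3 = 93 chips; eligible A, B, C
Layer 32-53: 22 each from A, C = 22*2 = 44 chips; eligible A, C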